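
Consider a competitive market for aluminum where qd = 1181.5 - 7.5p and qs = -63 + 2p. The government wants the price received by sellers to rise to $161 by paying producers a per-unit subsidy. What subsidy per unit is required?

Required subsidy s = $38 per unit

At a seller price of 161, quantity supplied is -63 + 2·161 = 259.
Buyers absorb 259 only when they pay pb with 1181.5 − 7.5·pb = 259, i.e. pb = 123.
s = ps − pb = 161 − 123 = 38.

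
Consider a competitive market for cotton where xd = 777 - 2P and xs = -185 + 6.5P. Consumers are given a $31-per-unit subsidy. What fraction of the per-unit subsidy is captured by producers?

Producer share = 4/17

Pre-subsidy: 777 - 2P = -185 + 6.5P gives P* = 1924/17, x* = 9361/17.
With the rebate, buyers effectively pay Pb = Ps − 31, where Ps is the price sellers receive.
Demand in terms of Ps becomes xd = 777 − 2(Ps − 31) = 839 - 2Ps. Setting this equal to supply: 839 - 2Ps = -185 + 6.5Ps, so Ps = 2048/17.
Buyers pay Pb = 2048/17 − 31 = 1521/17; x' = -185 + 6.5·(2048/17) = 10167/17.
Buyers' price falls by P* − Pb = 1924/17 − 1521/17 = 403/17; sellers' price rises by Ps − P* = 2048/17 − 1924/17 = 124/17.
So producers capture (124/17)/31 = 4/17 of each unit of subsidy.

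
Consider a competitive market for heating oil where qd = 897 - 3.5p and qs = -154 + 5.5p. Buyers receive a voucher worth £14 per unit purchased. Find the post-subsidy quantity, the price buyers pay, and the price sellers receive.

q' = 4664/9; buyers pay 974/9; sellers receive 1100/9

Pre-subsidy: 897 - 3.5p = -154 + 5.5p gives p* = 1051/9, q* = 8789/18.
With the rebate, buyers effectively pay pb = ps − 14, where ps is the price sellers receive.
Demand in terms of ps becomes qd = 897 − 3.5(ps − 14) = 946 - 3.5ps. Setting this equal to supply: 946 - 3.5ps = -154 + 5.5ps, so ps = 1100/9.
Buyers pay pb = 1100/9 − 14 = 974/9; q' = -154 + 5.5·(1100/9) = 4664/9.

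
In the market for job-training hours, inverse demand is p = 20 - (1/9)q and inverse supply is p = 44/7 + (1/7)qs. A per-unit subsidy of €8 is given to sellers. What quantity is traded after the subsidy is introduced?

Pre-subsidy: 20 - (1/9)q = 44/7 + (1/7)q gives q* = 54 and p* = 14.
With the subsidy, sellers receive ps = pb + 8 for each unit, where pb is the price buyers pay.
On the curves, pb = 20 - (1/9)q and ps = 44/7 + (1/7)q; the wedge ps − pb = 8 gives 44/7 + (1/7)q − (20 - (1/9)q) = 8, so q' = 85.5.
Then pb = 20 − (1/9)·85.5 = 10.5 and ps = 44/7 + (1/7)·85.5 = 18.5.

q' = 85.5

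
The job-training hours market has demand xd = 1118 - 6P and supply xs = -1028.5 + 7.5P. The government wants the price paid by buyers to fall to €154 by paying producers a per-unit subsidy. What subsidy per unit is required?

Required subsidy s = €9 per unit

At a buyer price of 154, quantity demanded is 1118 − 6·154 = 194.
Sellers supply 194 only when they receive Ps with -1028.5 + 7.5·Ps = 194, i.e. Ps = 163.
s = Ps − Pb = 163 − 154 = 9.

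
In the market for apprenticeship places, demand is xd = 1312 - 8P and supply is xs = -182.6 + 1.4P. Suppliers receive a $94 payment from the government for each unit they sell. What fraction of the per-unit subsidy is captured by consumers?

Pre-subsidy: 1312 - 8P = -182.6 + 1.4P gives P* = 159, x* = 40.
With the subsidy, sellers receive Ps = Pb + 94 for each unit, where Pb is the price buyers pay.
Supply in terms of Pb becomes xs = -182.6 + 1.4(Pb + 94) = -51 + 1.4Pb. Setting this equal to demand: 1312 - 8Pb = -51 + 1.4Pb, so Pb = 145.
Sellers receive Ps = 145 + 94 = 239; x' = 1312 − 8·145 = 152.
Buyers' price falls by P* − Pb = 159 − 145 = 14; sellers' price rises by Ps − P* = 239 − 159 = 80.
So consumers capture 14/94 = 7/47 of each unit of subsidy.

Consumer share = 7/47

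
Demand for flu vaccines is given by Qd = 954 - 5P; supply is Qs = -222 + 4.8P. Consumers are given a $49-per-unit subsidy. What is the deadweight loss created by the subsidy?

Pre-subsidy: 954 - 5P = -222 + 4.8P gives P* = 120, Q* = 354.
With the rebate, buyers effectively pay Pb = Ps − 49, where Ps is the price sellers receive.
Demand in terms of Ps becomes Qd = 954 − 5(Ps − 49) = 1199 - 5Ps. Setting this equal to supply: 1199 - 5Ps = -222 + 4.8Ps, so Ps = 145.
Buyers pay Pb = 145 − 49 = 96; Q' = -222 + 4.8·145 = 474.
The subsidy expands output by 474 − 354 = 120 past the efficient level; on those units the gap between marginal cost and willingness to pay runs from 0 up to 49.
DWL = ½ × 49 × 120 = 2940.

Deadweight loss = $2940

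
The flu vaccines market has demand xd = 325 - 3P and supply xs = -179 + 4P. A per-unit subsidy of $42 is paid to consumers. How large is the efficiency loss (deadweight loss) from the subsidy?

Pre-subsidy: 325 - 3P = -179 + 4P gives P* = 72, x* = 109.
With the rebate, buyers effectively pay Pb = Ps − 42, where Ps is the price sellers receive.
Demand in terms of Ps becomes xd = 325 − 3(Ps − 42) = 451 - 3Ps. Setting this equal to supply: 451 - 3Ps = -179 + 4Ps, so Ps = 90.
Buyers pay Pb = 90 − 42 = 48; x' = -179 + 4·90 = 181.
The subsidy expands output by 181 − 109 = 72 past the efficient level; on those units the gap between marginal cost and willingness to pay runs from 0 up to 42.
DWL = ½ × 42 × 72 = 1512.

Deadweight loss = $1512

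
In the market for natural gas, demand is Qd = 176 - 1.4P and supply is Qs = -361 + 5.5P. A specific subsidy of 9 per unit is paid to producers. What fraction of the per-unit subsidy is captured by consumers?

Pre-subsidy: 176 - 1.4P = -361 + 5.5P gives P* = 1790/23, Q* = 1542/23.
With the subsidy, sellers receive Ps = Pb + 9 for each unit, where Pb is the price buyers pay.
Supply in terms of Pb becomes Qs = -361 + 5.5(Pb + 9) = -311.5 + 5.5Pb. Setting this equal to demand: 176 - 1.4Pb = -311.5 + 5.5Pb, so Pb = 1625/23.
Sellers receive Ps = 1625/23 + 9 = 1832/23; Q' = 176 − 1.4·(1625/23) = 1773/23.
Buyers' price falls by P* − Pb = 1790/23 − 1625/23 = 165/23; sellers' price rises by Ps − P* = 1832/23 − 1790/23 = 42/23.
So consumers capture (165/23)/9 = 55/69 of each unit of subsidy.

Consumer share = 55/69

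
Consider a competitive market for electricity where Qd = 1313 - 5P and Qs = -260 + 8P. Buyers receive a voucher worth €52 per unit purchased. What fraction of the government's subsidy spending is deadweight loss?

DWL / government spending = 20/217

Pre-subsidy: 1313 - 5P = -260 + 8P gives P* = 121, Q* = 708.
With the rebate, buyers effectively pay Pb = Ps − 52, where Ps is the price sellers receive.
Demand in terms of Ps becomes Qd = 1313 − 5(Ps − 52) = 1573 - 5Ps. Setting this equal to supply: 1573 - 5Ps = -260 + 8Ps, so Ps = 141.
Buyers pay Pb = 141 − 52 = 89; Q' = -260 + 8·141 = 868.
ΔCS = ½(708 + 868)(121 − 89) = 25216; ΔPS = ½(708 + 868)(141 − 121) = 15760.
Government spending = 52 × 868 = 45136.
DWL = ½ × 52 × (868 − 708) = 4160; fraction = 4160 / 45136 = 20/217.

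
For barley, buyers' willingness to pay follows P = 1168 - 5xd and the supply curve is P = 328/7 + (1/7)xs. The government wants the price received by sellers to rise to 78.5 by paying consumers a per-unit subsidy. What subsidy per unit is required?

Required subsidy s = 18 per unit

At a seller price of 78.5, quantity supplied is -328 + 7·78.5 = 221.5.
Buyers absorb 221.5 only when they pay Pb = 1168 − 5·221.5 = 60.5.
s = Ps − Pb = 78.5 − 60.5 = 18.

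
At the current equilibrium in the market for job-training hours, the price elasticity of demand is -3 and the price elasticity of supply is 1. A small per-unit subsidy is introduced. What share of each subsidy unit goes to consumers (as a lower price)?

Consumer share = 0.25

For a small subsidy around the equilibrium, the benefit split depends on the relative slopes, which at a point are proportional to the elasticities.
Buyer share = εs/(εs + |εd|) = 1/(1 + 3) = 0.25; seller share = |εd|/(εs + |εd|) = 0.75.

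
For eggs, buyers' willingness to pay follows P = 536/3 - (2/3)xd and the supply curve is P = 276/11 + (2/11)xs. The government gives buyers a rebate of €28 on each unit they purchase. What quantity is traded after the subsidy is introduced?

x' = 214

Pre-subsidy: 536/3 - (2/3)x = 276/11 + (2/11)x gives x* = 181 and P* = 58.
With the rebate, buyers effectively pay Pb = Ps − 28, where Ps is the price sellers receive.
On the curves, Pb = 536/3 - (2/3)x and Ps = 276/11 + (2/11)x; the wedge Ps − Pb = 28 gives 276/11 + (2/11)x − (536/3 - (2/3)x) = 28, so x' = 214.
Then Pb = 536/3 − (2/3)·214 = 36 and Ps = 276/11 + (2/11)·214 = 64.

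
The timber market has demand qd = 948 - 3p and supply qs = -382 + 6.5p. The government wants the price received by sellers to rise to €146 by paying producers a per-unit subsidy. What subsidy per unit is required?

Required subsidy s = €19 per unit

At a seller price of 146, quantity supplied is -382 + 6.5·146 = 567.
Buyers absorb 567 only when they pay pb with 948 − 3·pb = 567, i.e. pb = 127.
s = ps − pb = 146 − 127 = 19.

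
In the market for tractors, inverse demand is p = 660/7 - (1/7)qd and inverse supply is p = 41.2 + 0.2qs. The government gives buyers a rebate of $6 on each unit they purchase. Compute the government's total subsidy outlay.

Pre-subsidy: 660/7 - (1/7)q = 41.2 + 0.2q gives q* = 929/6 and p* = 433/6.
With the rebate, buyers effectively pay pb = ps − 6, where ps is the price sellers receive.
On the curves, pb = 660/7 - (1/7)q and ps = 41.2 + 0.2q; the wedge ps − pb = 6 gives 41.2 + 0.2q − (660/7 - (1/7)q) = 6, so q' = 517/3.
Then pb = 660/7 − (1/7)·(517/3) = 209/3 and ps = 41.2 + 0.2·(517/3) = 227/3.
Government outlay = subsidy × quantity = 6 × 517/3 = 1034.

Government cost = $1034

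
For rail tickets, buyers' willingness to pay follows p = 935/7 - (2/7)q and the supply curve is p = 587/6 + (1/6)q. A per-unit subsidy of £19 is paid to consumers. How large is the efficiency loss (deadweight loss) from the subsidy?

Deadweight loss = £399

Pre-subsidy: 935/7 - (2/7)q = 587/6 + (1/6)q gives q* = 79 and p* = 111.
With the rebate, buyers effectively pay pb = ps − 19, where ps is the price sellers receive.
On the curves, pb = 935/7 - (2/7)q and ps = 587/6 + (1/6)q; the wedge ps − pb = 19 gives 587/6 + (1/6)q − (935/7 - (2/7)q) = 19, so q' = 121.
Then pb = 935/7 − (2/7)·121 = 99 and ps = 587/6 + (1/6)·121 = 118.
The subsidy expands output by 121 − 79 = 42 past the efficient level; on those units the gap between marginal cost and willingness to pay runs from 0 up to 19.
DWL = ½ × 19 × 42 = 399.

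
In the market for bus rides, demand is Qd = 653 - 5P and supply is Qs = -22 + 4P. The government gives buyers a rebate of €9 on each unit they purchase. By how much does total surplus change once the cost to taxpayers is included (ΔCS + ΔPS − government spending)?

Pre-subsidy: 653 - 5P = -22 + 4P gives P* = 75, Q* = 278.
With the rebate, buyers effectively pay Pb = Ps − 9, where Ps is the price sellers receive.
Demand in terms of Ps becomes Qd = 653 − 5(Ps − 9) = 698 - 5Ps. Setting this equal to supply: 698 - 5Ps = -22 + 4Ps, so Ps = 80.
Buyers pay Pb = 80 − 9 = 71; Q' = -22 + 4·80 = 298.
ΔCS = ½(278 + 298)(75 − 71) = 1152; ΔPS = ½(278 + 298)(80 − 75) = 1440.
Government spending = 9 × 298 = 2682.
Net change = 1152 + 1440 − 2682 = -90. The loss equals the DWL triangle ½·9·20.

Net change in total surplus = -€90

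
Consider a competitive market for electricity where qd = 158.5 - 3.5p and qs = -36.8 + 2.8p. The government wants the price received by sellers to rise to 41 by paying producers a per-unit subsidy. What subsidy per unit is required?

Required subsidy s = 18 per unit

At a seller price of 41, quantity supplied is -36.8 + 2.8·41 = 78.
Buyers absorb 78 only when they pay pb with 158.5 − 3.5·pb = 78, i.e. pb = 23.
s = ps − pb = 41 − 23 = 18.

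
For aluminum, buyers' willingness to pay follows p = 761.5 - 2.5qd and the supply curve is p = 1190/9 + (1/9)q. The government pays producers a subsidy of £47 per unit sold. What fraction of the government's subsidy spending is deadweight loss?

Pre-subsidy: 761.5 - 2.5q = 1190/9 + (1/9)q gives q* = 241 and p* = 159.
With the subsidy, sellers receive ps = pb + 47 for each unit, where pb is the price buyers pay.
On the curves, pb = 761.5 - 2.5q and ps = 1190/9 + (1/9)q; the wedge ps − pb = 47 gives 1190/9 + (1/9)q − (761.5 - 2.5q) = 47, so q' = 259.
Then pb = 761.5 − 2.5·259 = 114 and ps = 1190/9 + (1/9)·259 = 161.
ΔCS = ½(241 + 259)(159 − 114) = 11250; ΔPS = ½(241 + 259)(161 − 159) = 500.
Government spending = 47 × 259 = 12173.
DWL = ½ × 47 × (259 − 241) = 423; fraction = 423 / 12173 = 9/259.

DWL / government spending = 9/259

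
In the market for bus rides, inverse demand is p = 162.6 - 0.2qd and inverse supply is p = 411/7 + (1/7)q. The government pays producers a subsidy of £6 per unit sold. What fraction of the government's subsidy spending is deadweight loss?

Pre-subsidy: 162.6 - 0.2q = 411/7 + (1/7)q gives q* = 303 and p* = 102.
With the subsidy, sellers receive ps = pb + 6 for each unit, where pb is the price buyers pay.
On the curves, pb = 162.6 - 0.2q and ps = 411/7 + (1/7)q; the wedge ps − pb = 6 gives 411/7 + (1/7)q − (162.6 - 0.2q) = 6, so q' = 320.5.
Then pb = 162.6 − 0.2·320.5 = 98.5 and ps = 411/7 + (1/7)·320.5 = 104.5.
ΔCS = ½(303 + 320.5)(102 − 98.5) = 1091.125; ΔPS = ½(303 + 320.5)(104.5 − 102) = 779.375.
Government spending = 6 × 320.5 = 1923.
DWL = ½ × 6 × (320.5 − 303) = 52.5; fraction = 52.5 / 1923 = 35/1282.

DWL / government spending = 35/1282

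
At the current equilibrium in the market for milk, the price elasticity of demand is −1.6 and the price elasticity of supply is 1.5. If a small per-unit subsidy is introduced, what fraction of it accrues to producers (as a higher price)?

For a small subsidy around the equilibrium, the benefit split depends on the relative slopes, which at a point are proportional to the elasticities.
Buyer share = εs/(εs + |εd|) = 1.5/(1.5 + 1.6) = 15/31; seller share = |εd|/(εs + |εd|) = 16/31.
So producers capture 16/31 of the subsidy.

Producer share = 16/31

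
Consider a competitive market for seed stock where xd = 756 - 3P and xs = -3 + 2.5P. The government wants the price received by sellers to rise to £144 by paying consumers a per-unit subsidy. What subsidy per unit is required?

At a seller price of 144, quantity supplied is -3 + 2.5·144 = 357.
Buyers absorb 357 only when they pay Pb with 756 − 3·Pb = 357, i.e. Pb = 133.
s = Ps − Pb = 144 − 133 = 11.

Required subsidy s = £11 per unit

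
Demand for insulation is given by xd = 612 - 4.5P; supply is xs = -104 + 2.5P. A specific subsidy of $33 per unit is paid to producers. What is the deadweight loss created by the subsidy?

Deadweight loss = 49005/56

Pre-subsidy: 612 - 4.5P = -104 + 2.5P gives P* = 716/7, x* = 1062/7.
With the subsidy, sellers receive Ps = Pb + 33 for each unit, where Pb is the price buyers pay.
Supply in terms of Pb becomes xs = -104 + 2.5(Pb + 33) = -21.5 + 2.5Pb. Setting this equal to demand: 612 - 4.5Pb = -21.5 + 2.5Pb, so Pb = 90.5.
Sellers receive Ps = 90.5 + 33 = 123.5; x' = 612 − 4.5·90.5 = 204.75.
The subsidy expands output by 204.75 − 1062/7 = 1485/28 past the efficient level; on those units the gap between marginal cost and willingness to pay runs from 0 up to 33.
DWL = ½ × 33 × 1485/28 = 49005/56.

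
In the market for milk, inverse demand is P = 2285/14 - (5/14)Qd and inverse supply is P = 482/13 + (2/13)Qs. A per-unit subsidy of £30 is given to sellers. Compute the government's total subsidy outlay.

Government cost = 284170/31

Pre-subsidy: 2285/14 - (5/14)Q = 482/13 + (2/13)Q gives Q* = 22957/93 and P* = 6980/93.
With the subsidy, sellers receive Ps = Pb + 30 for each unit, where Pb is the price buyers pay.
On the curves, Pb = 2285/14 - (5/14)Q and Ps = 482/13 + (2/13)Q; the wedge Ps − Pb = 30 gives 482/13 + (2/13)Q − (2285/14 - (5/14)Q) = 30, so Q' = 28417/93.
Then Pb = 2285/14 − (5/14)·(28417/93) = 5030/93 and Ps = 482/13 + (2/13)·(28417/93) = 7820/93.
Government outlay = subsidy × quantity = 30 × 28417/93 = 284170/31.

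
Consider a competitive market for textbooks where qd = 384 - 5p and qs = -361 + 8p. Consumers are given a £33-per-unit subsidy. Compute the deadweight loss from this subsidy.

Deadweight loss = 21780/13

Pre-subsidy: 384 - 5p = -361 + 8p gives p* = 745/13, q* = 1267/13.
With the rebate, buyers effectively pay pb = ps − 33, where ps is the price sellers receive.
Demand in terms of ps becomes qd = 384 − 5(ps − 33) = 549 - 5ps. Setting this equal to supply: 549 - 5ps = -361 + 8ps, so ps = 70.
Buyers pay pb = 70 − 33 = 37; q' = -361 + 8·70 = 199.
The subsidy expands output by 199 − 1267/13 = 1320/13 past the efficient level; on those units the gap between marginal cost and willingness to pay runs from 0 up to 33.
DWL = ½ × 33 × 1320/13 = 21780/13.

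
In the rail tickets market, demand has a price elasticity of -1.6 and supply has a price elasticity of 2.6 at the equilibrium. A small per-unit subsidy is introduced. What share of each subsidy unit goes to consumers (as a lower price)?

For a small subsidy around the equilibrium, the benefit split depends on the relative slopes, which at a point are proportional to the elasticities.
Buyer share = εs/(εs + |εd|) = 2.6/(2.6 + 1.6) = 13/21; seller share = |εd|/(εs + |εd|) = 8/21.

Consumer share = 13/21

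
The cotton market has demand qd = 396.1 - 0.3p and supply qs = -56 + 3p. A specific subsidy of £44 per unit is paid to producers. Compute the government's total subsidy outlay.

Pre-subsidy: 396.1 - 0.3p = -56 + 3p gives p* = 137, q* = 355.
With the subsidy, sellers receive ps = pb + 44 for each unit, where pb is the price buyers pay.
Supply in terms of pb becomes qs = -56 + 3(pb + 44) = 76 + 3pb. Setting this equal to demand: 396.1 - 0.3pb = 76 + 3pb, so pb = 97.
Sellers receive ps = 97 + 44 = 141; q' = 396.1 − 0.3·97 = 367.
Government outlay = subsidy × quantity = 44 × 367 = 16148.

Government cost = £16148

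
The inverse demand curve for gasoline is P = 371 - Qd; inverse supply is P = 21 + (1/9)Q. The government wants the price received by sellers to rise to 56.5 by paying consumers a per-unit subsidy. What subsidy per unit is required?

At a seller price of 56.5, quantity supplied is -189 + 9·56.5 = 319.5.
Buyers absorb 319.5 only when they pay Pb = 371 − 1·319.5 = 51.5.
s = Ps − Pb = 56.5 − 51.5 = 5.

Required subsidy s = 5 per unit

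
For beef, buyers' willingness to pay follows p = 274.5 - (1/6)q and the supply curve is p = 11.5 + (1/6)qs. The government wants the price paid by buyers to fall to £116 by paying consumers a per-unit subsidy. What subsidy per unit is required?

At a buyer price of 116, quantity demanded is 1647 − 6·116 = 951.
Sellers supply 951 only when they receive ps = 11.5 + (1/6)·951 = 170.
s = ps − pb = 170 − 116 = 54.

Required subsidy s = £54 per unit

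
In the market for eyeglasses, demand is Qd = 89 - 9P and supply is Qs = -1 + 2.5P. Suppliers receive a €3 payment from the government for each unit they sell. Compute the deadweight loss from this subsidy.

Deadweight loss = 405/46

Pre-subsidy: 89 - 9P = -1 + 2.5P gives P* = 180/23, Q* = 427/23.
With the subsidy, sellers receive Ps = Pb + 3 for each unit, where Pb is the price buyers pay.
Supply in terms of Pb becomes Qs = -1 + 2.5(Pb + 3) = 6.5 + 2.5Pb. Setting this equal to demand: 89 - 9Pb = 6.5 + 2.5Pb, so Pb = 165/23.
Sellers receive Ps = 165/23 + 3 = 234/23; Q' = 89 − 9·(165/23) = 562/23.
The subsidy expands output by 562/23 − 427/23 = 135/23 past the efficient level; on those units the gap between marginal cost and willingness to pay runs from 0 up to 3.
DWL = ½ × 3 × 135/23 = 405/46.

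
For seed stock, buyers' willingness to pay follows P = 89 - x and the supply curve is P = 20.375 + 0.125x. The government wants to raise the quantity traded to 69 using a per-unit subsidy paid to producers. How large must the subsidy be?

At x = 69, from the demand curve buyers pay Pb = 89 − 1·69 = 20; from the supply curve sellers need Ps = 20.375 + 0.125·69 = 29.
The subsidy must fill the gap: s = Ps − Pb = 29 − 20 = 9.

Required subsidy s = 9 per unit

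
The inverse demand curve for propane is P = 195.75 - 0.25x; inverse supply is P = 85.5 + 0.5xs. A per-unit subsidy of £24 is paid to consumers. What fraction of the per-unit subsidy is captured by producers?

Pre-subsidy: 195.75 - 0.25x = 85.5 + 0.5x gives x* = 147 and P* = 159.
With the rebate, buyers effectively pay Pb = Ps − 24, where Ps is the price sellers receive.
On the curves, Pb = 195.75 - 0.25x and Ps = 85.5 + 0.5x; the wedge Ps − Pb = 24 gives 85.5 + 0.5x − (195.75 - 0.25x) = 24, so x' = 179.
Then Pb = 195.75 − 0.25·179 = 151 and Ps = 85.5 + 0.5·179 = 175.
Buyers' price falls by P* − Pb = 159 − 151 = 8; sellers' price rises by Ps − P* = 175 − 159 = 16.
So producers capture 16/24 = 2/3 of each unit of subsidy.

Producer share = 2/3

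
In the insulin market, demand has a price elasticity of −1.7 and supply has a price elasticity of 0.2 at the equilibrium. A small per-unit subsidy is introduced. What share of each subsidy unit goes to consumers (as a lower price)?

For a small subsidy around the equilibrium, the benefit split depends on the relative slopes, which at a point are proportional to the elasticities.
Buyer share = εs/(εs + |εd|) = 0.2/(0.2 + 1.7) = 2/19; seller share = |εd|/(εs + |εd|) = 17/19.

Consumer share = 2/19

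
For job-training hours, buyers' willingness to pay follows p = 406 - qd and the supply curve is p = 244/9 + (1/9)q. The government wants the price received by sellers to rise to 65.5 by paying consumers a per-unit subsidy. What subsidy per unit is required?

Required subsidy s = 5 per unit

At a seller price of 65.5, quantity supplied is -244 + 9·65.5 = 345.5.
Buyers absorb 345.5 only when they pay pb = 406 − 1·345.5 = 60.5.
s = ps − pb = 65.5 − 60.5 = 5.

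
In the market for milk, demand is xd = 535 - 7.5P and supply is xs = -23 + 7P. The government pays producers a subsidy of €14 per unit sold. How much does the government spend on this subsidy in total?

Government cost = 120610/29

Pre-subsidy: 535 - 7.5P = -23 + 7P gives P* = 1116/29, x* = 7145/29.
With the subsidy, sellers receive Ps = Pb + 14 for each unit, where Pb is the price buyers pay.
Supply in terms of Pb becomes xs = -23 + 7(Pb + 14) = 75 + 7Pb. Setting this equal to demand: 535 - 7.5Pb = 75 + 7Pb, so Pb = 920/29.
Sellers receive Ps = 920/29 + 14 = 1326/29; x' = 535 − 7.5·(920/29) = 8615/29.
Government outlay = subsidy × quantity = 14 × 8615/29 = 120610/29.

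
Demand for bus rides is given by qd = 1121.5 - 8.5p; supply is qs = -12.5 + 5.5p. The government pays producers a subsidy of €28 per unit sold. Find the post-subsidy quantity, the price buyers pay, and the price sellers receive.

Pre-subsidy: 1121.5 - 8.5p = -12.5 + 5.5p gives p* = 81, q* = 433.
With the subsidy, sellers receive ps = pb + 28 for each unit, where pb is the price buyers pay.
Supply in terms of pb becomes qs = -12.5 + 5.5(pb + 28) = 141.5 + 5.5pb. Setting this equal to demand: 1121.5 - 8.5pb = 141.5 + 5.5pb, so pb = 70.
Sellers receive ps = 70 + 28 = 98; q' = 1121.5 − 8.5·70 = 526.5.

q' = 526.5; buyers pay €70; sellers receive €98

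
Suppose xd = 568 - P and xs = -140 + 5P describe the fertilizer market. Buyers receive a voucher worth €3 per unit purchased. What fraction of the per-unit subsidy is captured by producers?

Producer share = 1/6

Pre-subsidy: 568 - P = -140 + 5P gives P* = 118, x* = 450.
With the rebate, buyers effectively pay Pb = Ps − 3, where Ps is the price sellers receive.
Demand in terms of Ps becomes xd = 568 − 1(Ps − 3) = 571 - Ps. Setting this equal to supply: 571 - Ps = -140 + 5Ps, so Ps = 118.5.
Buyers pay Pb = 118.5 − 3 = 115.5; x' = -140 + 5·118.5 = 452.5.
Buyers' price falls by P* − Pb = 118 − 115.5 = 2.5; sellers' price rises by Ps − P* = 118.5 − 118 = 0.5.
So producers capture 0.5/3 = 1/6 of each unit of subsidy.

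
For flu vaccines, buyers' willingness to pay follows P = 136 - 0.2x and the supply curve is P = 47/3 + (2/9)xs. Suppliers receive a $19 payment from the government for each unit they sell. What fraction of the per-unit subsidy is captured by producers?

Pre-subsidy: 136 - 0.2x = 47/3 + (2/9)x gives x* = 285 and P* = 79.
With the subsidy, sellers receive Ps = Pb + 19 for each unit, where Pb is the price buyers pay.
On the curves, Pb = 136 - 0.2x and Ps = 47/3 + (2/9)x; the wedge Ps − Pb = 19 gives 47/3 + (2/9)x − (136 - 0.2x) = 19, so x' = 330.
Then Pb = 136 − 0.2·330 = 70 and Ps = 47/3 + (2/9)·330 = 89.
Buyers' price falls by P* − Pb = 79 − 70 = 9; sellers' price rises by Ps − P* = 89 − 79 = 10.
So producers capture 10/19 = 10/19 of each unit of subsidy.

Producer share = 10/19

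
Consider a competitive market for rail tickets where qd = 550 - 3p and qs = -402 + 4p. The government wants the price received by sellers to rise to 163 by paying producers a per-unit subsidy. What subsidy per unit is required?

Required subsidy s = 63 per unit

At a seller price of 163, quantity supplied is -402 + 4·163 = 250.
Buyers absorb 250 only when they pay pb with 550 − 3·pb = 250, i.e. pb = 100.
s = ps − pb = 163 − 100 = 63.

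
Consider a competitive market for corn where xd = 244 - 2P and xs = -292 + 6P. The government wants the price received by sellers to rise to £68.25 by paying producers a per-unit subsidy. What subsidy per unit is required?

At a seller price of 68.25, quantity supplied is -292 + 6·68.25 = 117.5.
Buyers absorb 117.5 only when they pay Pb with 244 − 2·Pb = 117.5, i.e. Pb = 63.25.
s = Ps − Pb = 68.25 − 63.25 = 5.

Required subsidy s = £5 per unit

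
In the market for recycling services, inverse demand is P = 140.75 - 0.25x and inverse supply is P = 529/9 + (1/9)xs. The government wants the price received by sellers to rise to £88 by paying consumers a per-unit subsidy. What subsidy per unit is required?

Required subsidy s = £13 per unit

At a seller price of 88, quantity supplied is -529 + 9·88 = 263.
Buyers absorb 263 only when they pay Pb = 140.75 − 0.25·263 = 75.
s = Ps − Pb = 88 − 75 = 13.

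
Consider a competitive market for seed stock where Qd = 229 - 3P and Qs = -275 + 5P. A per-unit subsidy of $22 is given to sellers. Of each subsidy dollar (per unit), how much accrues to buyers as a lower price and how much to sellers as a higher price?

Buyers gain $13.75 per unit; sellers gain $8.25 per unit

Pre-subsidy: 229 - 3P = -275 + 5P gives P* = 63, Q* = 40.
With the subsidy, sellers receive Ps = Pb + 22 for each unit, where Pb is the price buyers pay.
Supply in terms of Pb becomes Qs = -275 + 5(Pb + 22) = -165 + 5Pb. Setting this equal to demand: 229 - 3Pb = -165 + 5Pb, so Pb = 49.25.
Sellers receive Ps = 49.25 + 22 = 71.25; Q' = 229 − 3·49.25 = 81.25.
Buyers' price falls by P* − Pb = 63 − 49.25 = 13.75; sellers' price rises by Ps − P* = 71.25 − 63 = 8.25.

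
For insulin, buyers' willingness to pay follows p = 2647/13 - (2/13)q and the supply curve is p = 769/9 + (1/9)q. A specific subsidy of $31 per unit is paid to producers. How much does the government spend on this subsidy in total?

Pre-subsidy: 2647/13 - (2/13)q = 769/9 + (1/9)q gives q* = 446 and p* = 135.
With the subsidy, sellers receive ps = pb + 31 for each unit, where pb is the price buyers pay.
On the curves, pb = 2647/13 - (2/13)q and ps = 769/9 + (1/9)q; the wedge ps − pb = 31 gives 769/9 + (1/9)q − (2647/13 - (2/13)q) = 31, so q' = 563.
Then pb = 2647/13 − (2/13)·563 = 117 and ps = 769/9 + (1/9)·563 = 148.
Government outlay = subsidy × quantity = 31 × 563 = 17453.

Government cost = $17453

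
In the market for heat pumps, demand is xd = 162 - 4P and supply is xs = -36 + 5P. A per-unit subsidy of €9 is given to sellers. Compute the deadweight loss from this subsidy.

Pre-subsidy: 162 - 4P = -36 + 5P gives P* = 22, x* = 74.
With the subsidy, sellers receive Ps = Pb + 9 for each unit, where Pb is the price buyers pay.
Supply in terms of Pb becomes xs = -36 + 5(Pb + 9) = 9 + 5Pb. Setting this equal to demand: 162 - 4Pb = 9 + 5Pb, so Pb = 17.
Sellers receive Ps = 17 + 9 = 26; x' = 162 − 4·17 = 94.
The subsidy expands output by 94 − 74 = 20 past the efficient level; on those units the gap between marginal cost and willingness to pay runs from 0 up to 9.
DWL = ½ × 9 × 20 = 90.

Deadweight loss = €90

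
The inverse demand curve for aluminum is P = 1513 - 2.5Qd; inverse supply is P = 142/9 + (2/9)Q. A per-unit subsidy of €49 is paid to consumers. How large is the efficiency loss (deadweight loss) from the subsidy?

Pre-subsidy: 1513 - 2.5Q = 142/9 + (2/9)Q gives Q* = 550 and P* = 138.
With the rebate, buyers effectively pay Pb = Ps − 49, where Ps is the price sellers receive.
On the curves, Pb = 1513 - 2.5Q and Ps = 142/9 + (2/9)Q; the wedge Ps − Pb = 49 gives 142/9 + (2/9)Q − (1513 - 2.5Q) = 49, so Q' = 568.
Then Pb = 1513 − 2.5·568 = 93 and Ps = 142/9 + (2/9)·568 = 142.
The subsidy expands output by 568 − 550 = 18 past the efficient level; on those units the gap between marginal cost and willingness to pay runs from 0 up to 49.
DWL = ½ × 49 × 18 = 441.

Deadweight loss = €441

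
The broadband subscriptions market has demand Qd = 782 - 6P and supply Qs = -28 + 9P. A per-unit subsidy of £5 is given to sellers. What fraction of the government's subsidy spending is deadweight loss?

DWL / government spending = 9/476

Pre-subsidy: 782 - 6P = -28 + 9P gives P* = 54, Q* = 458.
With the subsidy, sellers receive Ps = Pb + 5 for each unit, where Pb is the price buyers pay.
Supply in terms of Pb becomes Qs = -28 + 9(Pb + 5) = 17 + 9Pb. Setting this equal to demand: 782 - 6Pb = 17 + 9Pb, so Pb = 51.
Sellers receive Ps = 51 + 5 = 56; Q' = 782 − 6·51 = 476.
ΔCS = ½(458 + 476)(54 − 51) = 1401; ΔPS = ½(458 + 476)(56 − 54) = 934.
Government spending = 5 × 476 = 2380.
DWL = ½ × 5 × (476 − 458) = 45; fraction = 45 / 2380 = 9/476.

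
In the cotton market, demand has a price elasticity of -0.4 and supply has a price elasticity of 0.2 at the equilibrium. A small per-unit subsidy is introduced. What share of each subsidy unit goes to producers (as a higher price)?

For a small subsidy around the equilibrium, the benefit split depends on the relative slopes, which at a point are proportional to the elasticities.
Buyer share = εs/(εs + |εd|) = 0.2/(0.2 + 0.4) = 1/3; seller share = |εd|/(εs + |εd|) = 2/3.
So producers capture 2/3 of the subsidy.

Producer share = 2/3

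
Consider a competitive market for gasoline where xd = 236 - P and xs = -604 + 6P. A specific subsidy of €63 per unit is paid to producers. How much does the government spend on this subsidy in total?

Government cost = €10710

Pre-subsidy: 236 - P = -604 + 6P gives P* = 120, x* = 116.
With the subsidy, sellers receive Ps = Pb + 63 for each unit, where Pb is the price buyers pay.
Supply in terms of Pb becomes xs = -604 + 6(Pb + 63) = -226 + 6Pb. Setting this equal to demand: 236 - Pb = -226 + 6Pb, so Pb = 66.
Sellers receive Ps = 66 + 63 = 129; x' = 236 − 1·66 = 170.
Government outlay = subsidy × quantity = 63 × 170 = 10710.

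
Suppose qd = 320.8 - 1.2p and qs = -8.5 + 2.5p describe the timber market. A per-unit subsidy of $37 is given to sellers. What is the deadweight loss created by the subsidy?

Pre-subsidy: 320.8 - 1.2p = -8.5 + 2.5p gives p* = 89, q* = 214.
With the subsidy, sellers receive ps = pb + 37 for each unit, where pb is the price buyers pay.
Supply in terms of pb becomes qs = -8.5 + 2.5(pb + 37) = 84 + 2.5pb. Setting this equal to demand: 320.8 - 1.2pb = 84 + 2.5pb, so pb = 64.
Sellers receive ps = 64 + 37 = 101; q' = 320.8 − 1.2·64 = 244.
The subsidy expands output by 244 − 214 = 30 past the efficient level; on those units the gap between marginal cost and willingness to pay runs from 0 up to 37.
DWL = ½ × 37 × 30 = 555.

Deadweight loss = $555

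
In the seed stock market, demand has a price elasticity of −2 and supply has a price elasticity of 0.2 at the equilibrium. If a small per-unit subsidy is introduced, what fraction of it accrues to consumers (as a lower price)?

For a small subsidy around the equilibrium, the benefit split depends on the relative slopes, which at a point are proportional to the elasticities.
Buyer share = εs/(εs + |εd|) = 0.2/(0.2 + 2) = 1/11; seller share = |εd|/(εs + |εd|) = 10/11.

Consumer share = 1/11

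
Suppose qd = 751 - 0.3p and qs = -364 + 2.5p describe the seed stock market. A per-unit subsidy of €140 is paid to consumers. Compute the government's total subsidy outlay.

Government cost = €93665

Pre-subsidy: 751 - 0.3p = -364 + 2.5p gives p* = 5575/14, q* = 17683/28.
With the rebate, buyers effectively pay pb = ps − 140, where ps is the price sellers receive.
Demand in terms of ps becomes qd = 751 − 0.3(ps − 140) = 793 - 0.3ps. Setting this equal to supply: 793 - 0.3ps = -364 + 2.5ps, so ps = 5785/14.
Buyers pay pb = 5785/14 − 140 = 3825/14; q' = -364 + 2.5·(5785/14) = 18733/28.
Government outlay = subsidy × quantity = 140 × 18733/28 = 93665.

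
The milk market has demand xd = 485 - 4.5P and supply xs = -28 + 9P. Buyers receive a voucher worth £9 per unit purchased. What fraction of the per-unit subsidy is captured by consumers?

Pre-subsidy: 485 - 4.5P = -28 + 9P gives P* = 38, x* = 314.
With the rebate, buyers effectively pay Pb = Ps − 9, where Ps is the price sellers receive.
Demand in terms of Ps becomes xd = 485 − 4.5(Ps − 9) = 525.5 - 4.5Ps. Setting this equal to supply: 525.5 - 4.5Ps = -28 + 9Ps, so Ps = 41.
Buyers pay Pb = 41 − 9 = 32; x' = -28 + 9·41 = 341.
Buyers' price falls by P* − Pb = 38 − 32 = 6; sellers' price rises by Ps − P* = 41 − 38 = 3.
So consumers capture 6/9 = 2/3 of each unit of subsidy.

Consumer share = 2/3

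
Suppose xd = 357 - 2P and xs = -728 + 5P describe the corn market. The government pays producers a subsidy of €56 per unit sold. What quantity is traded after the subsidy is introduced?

Pre-subsidy: 357 - 2P = -728 + 5P gives P* = 155, x* = 47.
With the subsidy, sellers receive Ps = Pb + 56 for each unit, where Pb is the price buyers pay.
Supply in terms of Pb becomes xs = -728 + 5(Pb + 56) = -448 + 5Pb. Setting this equal to demand: 357 - 2Pb = -448 + 5Pb, so Pb = 115.
Sellers receive Ps = 115 + 56 = 171; x' = 357 − 2·115 = 127.

x' = 127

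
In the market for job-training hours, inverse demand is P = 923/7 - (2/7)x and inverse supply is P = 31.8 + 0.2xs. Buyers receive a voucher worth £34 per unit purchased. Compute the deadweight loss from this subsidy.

Deadweight loss = £1190

Pre-subsidy: 923/7 - (2/7)x = 31.8 + 0.2x gives x* = 206 and P* = 73.
With the rebate, buyers effectively pay Pb = Ps − 34, where Ps is the price sellers receive.
On the curves, Pb = 923/7 - (2/7)x and Ps = 31.8 + 0.2x; the wedge Ps − Pb = 34 gives 31.8 + 0.2x − (923/7 - (2/7)x) = 34, so x' = 276.
Then Pb = 923/7 − (2/7)·276 = 53 and Ps = 31.8 + 0.2·276 = 87.
The subsidy expands output by 276 − 206 = 70 past the efficient level; on those units the gap between marginal cost and willingness to pay runs from 0 up to 34.
DWL = ½ × 34 × 70 = 1190.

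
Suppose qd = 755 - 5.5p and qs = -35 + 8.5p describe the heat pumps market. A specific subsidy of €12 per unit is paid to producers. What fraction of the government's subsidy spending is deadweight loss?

DWL / government spending = 187/4524

Pre-subsidy: 755 - 5.5p = -35 + 8.5p gives p* = 395/7, q* = 6225/14.
With the subsidy, sellers receive ps = pb + 12 for each unit, where pb is the price buyers pay.
Supply in terms of pb becomes qs = -35 + 8.5(pb + 12) = 67 + 8.5pb. Setting this equal to demand: 755 - 5.5pb = 67 + 8.5pb, so pb = 344/7.
Sellers receive ps = 344/7 + 12 = 428/7; q' = 755 − 5.5·(344/7) = 3393/7.
ΔCS = ½(6225/14 + 3393/7)(395/7 − 344/7) = 663561/196; ΔPS = ½(6225/14 + 3393/7)(428/7 − 395/7) = 429363/196.
Government spending = 12 × 3393/7 = 40716/7.
DWL = ½ × 12 × (3393/7 − 6225/14) = 1683/7; fraction = (1683/7) / (40716/7) = 187/4524.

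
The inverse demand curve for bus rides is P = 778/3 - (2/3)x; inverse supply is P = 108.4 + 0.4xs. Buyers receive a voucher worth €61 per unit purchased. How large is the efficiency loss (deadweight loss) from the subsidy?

Pre-subsidy: 778/3 - (2/3)x = 108.4 + 0.4x gives x* = 141.5 and P* = 165.
With the rebate, buyers effectively pay Pb = Ps − 61, where Ps is the price sellers receive.
On the curves, Pb = 778/3 - (2/3)x and Ps = 108.4 + 0.4x; the wedge Ps − Pb = 61 gives 108.4 + 0.4x − (778/3 - (2/3)x) = 61, so x' = 198.6875.
Then Pb = 778/3 − (2/3)·198.6875 = 126.875 and Ps = 108.4 + 0.4·198.6875 = 187.875.
The subsidy expands output by 198.6875 − 141.5 = 57.1875 past the efficient level; on those units the gap between marginal cost and willingness to pay runs from 0 up to 61.
DWL = ½ × 61 × 57.1875 = 1744.21875.

Deadweight loss = €1744.21875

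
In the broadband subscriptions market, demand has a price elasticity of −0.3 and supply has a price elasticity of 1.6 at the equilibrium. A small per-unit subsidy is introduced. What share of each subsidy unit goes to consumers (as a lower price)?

For a small subsidy around the equilibrium, the benefit split depends on the relative slopes, which at a point are proportional to the elasticities.
Buyer share = εs/(εs + |εd|) = 1.6/(1.6 + 0.3) = 16/19; seller share = |εd|/(εs + |εd|) = 3/19.

Consumer share = 16/19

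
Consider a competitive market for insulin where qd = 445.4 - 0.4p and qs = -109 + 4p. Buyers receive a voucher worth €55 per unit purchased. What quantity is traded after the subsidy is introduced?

q' = 415

Pre-subsidy: 445.4 - 0.4p = -109 + 4p gives p* = 126, q* = 395.
With the rebate, buyers effectively pay pb = ps − 55, where ps is the price sellers receive.
Demand in terms of ps becomes qd = 445.4 − 0.4(ps − 55) = 467.4 - 0.4ps. Setting this equal to supply: 467.4 - 0.4ps = -109 + 4ps, so ps = 131.
Buyers pay pb = 131 − 55 = 76; q' = -109 + 4·131 = 415.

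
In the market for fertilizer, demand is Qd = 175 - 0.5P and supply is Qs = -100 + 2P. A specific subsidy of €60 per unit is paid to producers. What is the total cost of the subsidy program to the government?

Pre-subsidy: 175 - 0.5P = -100 + 2P gives P* = 110, Q* = 120.
With the subsidy, sellers receive Ps = Pb + 60 for each unit, where Pb is the price buyers pay.
Supply in terms of Pb becomes Qs = -100 + 2(Pb + 60) = 20 + 2Pb. Setting this equal to demand: 175 - 0.5Pb = 20 + 2Pb, so Pb = 62.
Sellers receive Ps = 62 + 60 = 122; Q' = 175 − 0.5·62 = 144.
Government outlay = subsidy × quantity = 60 × 144 = 8640.

Government cost = €8640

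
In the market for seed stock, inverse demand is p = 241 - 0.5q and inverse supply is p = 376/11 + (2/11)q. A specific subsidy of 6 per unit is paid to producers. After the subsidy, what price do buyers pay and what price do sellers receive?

Buyers pay 1274/15; sellers receive 1364/15

Pre-subsidy: 241 - 0.5q = 376/11 + (2/11)q gives q* = 910/3 and p* = 268/3.
With the subsidy, sellers receive ps = pb + 6 for each unit, where pb is the price buyers pay.
On the curves, pb = 241 - 0.5q and ps = 376/11 + (2/11)q; the wedge ps − pb = 6 gives 376/11 + (2/11)q − (241 - 0.5q) = 6, so q' = 4682/15.
Then pb = 241 − 0.5·(4682/15) = 1274/15 and ps = 376/11 + (2/11)·(4682/15) = 1364/15.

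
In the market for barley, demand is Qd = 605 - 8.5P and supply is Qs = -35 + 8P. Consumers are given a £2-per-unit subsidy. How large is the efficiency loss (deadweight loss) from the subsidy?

Pre-subsidy: 605 - 8.5P = -35 + 8P gives P* = 1280/33, Q* = 9085/33.
With the rebate, buyers effectively pay Pb = Ps − 2, where Ps is the price sellers receive.
Demand in terms of Ps becomes Qd = 605 − 8.5(Ps − 2) = 622 - 8.5Ps. Setting this equal to supply: 622 - 8.5Ps = -35 + 8Ps, so Ps = 438/11.
Buyers pay Pb = 438/11 − 2 = 416/11; Q' = -35 + 8·(438/11) = 3119/11.
The subsidy expands output by 3119/11 − 9085/33 = 272/33 past the efficient level; on those units the gap between marginal cost and willingness to pay runs from 0 up to 2.
DWL = ½ × 2 × 272/33 = 272/33.

Deadweight loss = 272/33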